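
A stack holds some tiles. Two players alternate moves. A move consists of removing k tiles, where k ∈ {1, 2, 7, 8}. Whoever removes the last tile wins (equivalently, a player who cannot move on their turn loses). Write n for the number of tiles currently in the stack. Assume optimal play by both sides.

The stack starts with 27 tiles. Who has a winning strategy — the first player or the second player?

The second player wins.

Work bottom-up. With no move the player to move loses. Otherwise the position is W if at least one move leads to an L position for the opponent, and L if every move leads to a W.
n=0: no move → L
n=1: W (go to 0, an L position)
n=2: W (go to 0, an L position)
n=3: L (options 2(W), 1(W) are all W)
n=4: W (go to 3, an L position)
n=5: W (go to 3, an L position)
n=6: L (options 5(W), 4(W) are all W)
n=7: W (go to 6, an L position)
n=8: W (go to 6, an L position)
n=9: L (options 8(W), 7(W), 2(W), 1(W) are all W)
n=10: W (go to 9, an L position)
n=11: W (go to 9, an L position)
n=12: L (options 11(W), 10(W), 5(W), 4(W) are all W)
n=13: W (go to 12, an L position)
n=14: W (go to 12, an L position)
n=15: L (options 14(W), 13(W), 8(W), 7(W) are all W)
n=16: W (go to 15, an L position)
n=17: W (go to 15, an L position)
n=18: L (options 17(W), 16(W), 11(W), 10(W) are all W)
n=19: W (go to 18, an L position)
n=20: W (go to 18, an L position)
n=21: L (options 20(W), 19(W), 14(W), 13(W) are all W)
n=22: W (go to 21, an L position)
n=23: W (go to 21, an L position)
n=24: L (options 23(W), 22(W), 17(W), 16(W) are all W)
n=25: W (go to 24, an L position)
n=26: W (go to 24, an L position)
n=27: L (options 26(W), 25(W), 20(W), 19(W) are all W)
The starting position 27 is L: whatever the player to move does, the opponent receives a W position.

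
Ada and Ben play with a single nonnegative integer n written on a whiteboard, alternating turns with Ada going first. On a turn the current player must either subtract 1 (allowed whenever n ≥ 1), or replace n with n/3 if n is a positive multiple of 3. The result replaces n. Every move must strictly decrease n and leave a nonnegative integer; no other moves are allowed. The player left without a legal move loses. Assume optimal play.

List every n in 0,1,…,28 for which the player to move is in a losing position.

0, 2, 4, 7, 9, 11, 13, 15, 17, 19, 22, 24, 26, 28

Label each position W (a win for the player to move) or L (a loss). A position with no legal move is L; any other position is W exactly when some move reaches an L, and L when every move reaches a W.
n=0: no move → L
n=1: reaches L-position 0 → W
n=2: only reaches 1(W), which is W → L
n=3: reaches L-position 2 → W
n=4: only reaches 3(W), which is W → L
n=5: reaches L-position 4 → W
n=6: reaches L-position 2 → W
n=7: only reaches 6(W), which is W → L
n=8: reaches L-position 7 → W
n=9: only reaches 3(W), 8(W), all W → L
n=10: reaches L-position 9 → W
n=11: only reaches 10(W), which is W → L
n=12: reaches L-position 4 → W
n=13: only reaches 12(W), which is W → L
n=14: reaches L-position 13 → W
n=15: only reaches 5(W), 14(W), all W → L
n=16: reaches L-position 15 → W
n=17: only reaches 16(W), which is W → L
n=18: reaches L-position 17 → W
n=19: only reaches 18(W), which is W → L
n=20: reaches L-position 19 → W
n=21: reaches L-position 7 → W
n=22: only reaches 21(W), which is W → L
n=23: reaches L-position 22 → W
n=24: only reaches 8(W), 23(W), all W → L
n=25: reaches L-position 24 → W
n=26: only reaches 25(W), which is W → L
n=27: reaches L-position 9 → W
n=28: only reaches 27(W), which is W → L
The losing starting values of n are exactly the entries labelled L in this table (14 of them).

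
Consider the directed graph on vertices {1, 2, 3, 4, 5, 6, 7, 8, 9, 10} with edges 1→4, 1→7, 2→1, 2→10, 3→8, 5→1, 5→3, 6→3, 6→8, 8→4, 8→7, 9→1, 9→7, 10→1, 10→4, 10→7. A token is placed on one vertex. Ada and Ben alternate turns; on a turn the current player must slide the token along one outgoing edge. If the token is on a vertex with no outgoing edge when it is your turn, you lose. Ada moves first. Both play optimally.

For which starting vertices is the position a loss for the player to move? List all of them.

Work bottom-up. With no move the player to move loses. Otherwise the position is W if at least one move leads to an L position for the opponent, and L if every move leads to a W.
Every edge goes from a vertex to one that appears earlier in the order 4, 7, 1, 10, 8, 3, 5, 6, 9, 2, so processing vertices in that order labels each vertex after all of its successors.
4: no outgoing edge → L
7: no outgoing edge → L
1: can move to 7, which is L ⇒ W
10: can move to 7, which is L ⇒ W
8: can move to 7, which is L ⇒ W
3: the only move is to 8(W), a W ⇒ L
5: can move to 3, which is L ⇒ W
6: can move to 3, which is L ⇒ W
9: can move to 7, which is L ⇒ W
2: moves to 10(W), 1(W); every one is W ⇒ L
The losing starting vertices are exactly the entries labelled L in this table (4 of them).

2, 3, 4, 7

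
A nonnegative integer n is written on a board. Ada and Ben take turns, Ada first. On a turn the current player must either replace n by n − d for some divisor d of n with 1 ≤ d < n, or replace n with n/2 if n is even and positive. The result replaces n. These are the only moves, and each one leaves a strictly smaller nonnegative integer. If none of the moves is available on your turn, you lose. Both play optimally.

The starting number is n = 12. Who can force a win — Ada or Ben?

Compute win/loss labels from the base case upward. A position with no move is L. Any other position is W if it can reach an L in one move, else L.
n=0: no move → L
n=1: no move → L
n=2: reaches L-position 1 → W
n=3: only reaches 2(W), which is W → L
n=4: reaches L-position 3 → W
n=5: only reaches 4(W), which is W → L
n=6: reaches L-position 3 → W
n=7: only reaches 6(W), which is W → L
n=8: reaches L-position 7 → W
n=9: only reaches 6(W), 8(W), all W → L
n=10: reaches L-position 5 → W
n=11: only reaches 10(W), which is W → L
n=12: reaches L-position 9 → W
The starting position 12 is W: Ada should move to 9, handing over an L position.

Ada wins.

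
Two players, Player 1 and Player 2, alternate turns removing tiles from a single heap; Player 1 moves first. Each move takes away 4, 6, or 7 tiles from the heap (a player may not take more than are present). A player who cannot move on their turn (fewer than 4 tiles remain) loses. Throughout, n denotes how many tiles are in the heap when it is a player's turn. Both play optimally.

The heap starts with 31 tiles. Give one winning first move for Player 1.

Remove 6, leaving 25.

Classify positions by backward induction: terminal positions (no move available) are L. From any other position, the mover wins iff some move reaches an L.
n=0: no move → L
n=1: no move → L
n=2: no move → L
n=3: no move → L
n=4: W (go to 0, an L position)
n=5: W (go to 1, an L position)
n=6: W (go to 2, an L position)
n=7: W (go to 3, an L position)
n=8: W (go to 2, an L position)
n=9: W (go to 3, an L position)
n=10: W (go to 3, an L position)
n=11: L (options 7(W), 5(W), 4(W) are all W)
n=12: L (options 8(W), 6(W), 5(W) are all W)
n=13: L (options 9(W), 7(W), 6(W) are all W)
n=14: L (options 10(W), 8(W), 7(W) are all W)
n=15: W (go to 11, an L position)
n=16: W (go to 12, an L position)
n=17: W (go to 13, an L position)
n=18: W (go to 14, an L position)
n=19: W (go to 13, an L position)
n=20: W (go to 14, an L position)
n=21: W (go to 14, an L position)
n=22: L (options 18(W), 16(W), 15(W) are all W)
n=23: L (options 19(W), 17(W), 16(W) are all W)
n=24: L (options 20(W), 18(W), 17(W) are all W)
n=25: L (options 21(W), 19(W), 18(W) are all W)
n=26: W (go to 22, an L position)
n=27: W (go to 23, an L position)
n=28: W (go to 24, an L position)
n=29: W (go to 25, an L position)
n=30: W (go to 24, an L position)
n=31: W (go to 25, an L position)
From 31, the L positions reachable in one move are: 25, 24. Any move reaching one of these is winning.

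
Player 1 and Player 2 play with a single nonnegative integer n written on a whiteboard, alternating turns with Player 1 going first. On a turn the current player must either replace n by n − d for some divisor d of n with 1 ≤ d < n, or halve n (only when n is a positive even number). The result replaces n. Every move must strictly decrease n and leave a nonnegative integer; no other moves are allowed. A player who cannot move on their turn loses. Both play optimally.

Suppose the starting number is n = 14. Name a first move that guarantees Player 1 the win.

Move to 7.

Use the standard recursion: the mover loses at a terminal position; elsewhere, the mover wins exactly when some move hands the opponent an L position.
n=0: no move → L
n=1: no move → L
n=2: can move to 1, which is L ⇒ W
n=3: the only move is to 2(W), a W ⇒ L
n=4: can move to 3, which is L ⇒ W
n=5: the only move is to 4(W), a W ⇒ L
n=6: can move to 3, which is L ⇒ W
n=7: the only move is to 6(W), a W ⇒ L
n=8: can move to 7, which is L ⇒ W
n=9: moves to 6(W), 8(W); every one is W ⇒ L
n=10: can move to 5, which is L ⇒ W
n=11: the only move is to 10(W), a W ⇒ L
n=12: can move to 9, which is L ⇒ W
n=13: the only move is to 12(W), a W ⇒ L
n=14: can move to 7, which is L ⇒ W
From 14, the L positions reachable in one move are: 7, 13. Any move reaching one of these is winning.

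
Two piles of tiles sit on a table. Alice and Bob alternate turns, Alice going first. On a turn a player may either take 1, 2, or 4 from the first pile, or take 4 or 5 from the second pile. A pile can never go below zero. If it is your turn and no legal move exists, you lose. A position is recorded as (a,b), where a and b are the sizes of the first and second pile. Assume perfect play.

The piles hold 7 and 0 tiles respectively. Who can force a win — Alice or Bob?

Alice wins.

Label each position W (a win for the player to move) or L (a loss). A position with no legal move is L; any other position is W exactly when some move reaches an L, and L when every move reaches a W.
No move ever increases a pile, so every position that can arise here has a ≤ 7 and b ≤ 0; it is enough to label the cells with 0 ≤ a ≤ 7 and 0 ≤ b ≤ 0.
Every move lowers a or b (never raises either), so fill the grid row by row in increasing a, and left to right within a row: each cell's successors are then already labelled.
      b=0
a=0:    L
a=1:    W
a=2:    W
a=3:    L
a=4:    W
a=5:    W
a=6:    L
a=7:    W
Cells with no legal move (terminal, hence L): (0,0).
The remaining L cells, each justified by listing all of its moves:
(3,0): moves to (2,0)(W), (1,0)(W); every one is W ⇒ L
(6,0): moves to (5,0)(W), (4,0)(W), (2,0)(W); every one is W ⇒ L
Every other cell has at least one move into one of the L cells above, so it is W.
From (7,0) Alice can move to (6,0), reaching an L position.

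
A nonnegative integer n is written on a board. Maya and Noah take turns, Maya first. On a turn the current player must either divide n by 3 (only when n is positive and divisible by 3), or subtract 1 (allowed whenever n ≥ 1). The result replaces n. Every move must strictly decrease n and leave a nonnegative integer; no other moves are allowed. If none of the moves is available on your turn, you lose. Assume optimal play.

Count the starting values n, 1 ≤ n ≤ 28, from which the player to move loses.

Use the standard recursion: the mover loses at a terminal position; elsewhere, the mover wins exactly when some move hands the opponent an L position.
n=0: no move → L
n=1: reaches L-position 0 → W
n=2: only reaches 1(W), which is W → L
n=3: reaches L-position 2 → W
n=4: only reaches 3(W), which is W → L
n=5: reaches L-position 4 → W
n=6: reaches L-position 2 → W
n=7: only reaches 6(W), which is W → L
n=8: reaches L-position 7 → W
n=9: only reaches 3(W), 8(W), all W → L
n=10: reaches L-position 9 → W
n=11: only reaches 10(W), which is W → L
n=12: reaches L-position 4 → W
n=13: only reaches 12(W), which is W → L
n=14: reaches L-position 13 → W
n=15: only reaches 5(W), 14(W), all W → L
n=16: reaches L-position 15 → W
n=17: only reaches 16(W), which is W → L
n=18: reaches L-position 17 → W
n=19: only reaches 18(W), which is W → L
n=20: reaches L-position 19 → W
n=21: reaches L-position 7 → W
n=22: only reaches 21(W), which is W → L
n=23: reaches L-position 22 → W
n=24: only reaches 8(W), 23(W), all W → L
n=25: reaches L-position 24 → W
n=26: only reaches 25(W), which is W → L
n=27: reaches L-position 9 → W
n=28: only reaches 27(W), which is W → L
L entries with 1 ≤ n ≤ 28 (n=0 is outside the asked range and is not counted): n = 2, 4, 7, 9, 11, 13, 15, 17, 19, 22, 24, 26, 28; that makes 13.

13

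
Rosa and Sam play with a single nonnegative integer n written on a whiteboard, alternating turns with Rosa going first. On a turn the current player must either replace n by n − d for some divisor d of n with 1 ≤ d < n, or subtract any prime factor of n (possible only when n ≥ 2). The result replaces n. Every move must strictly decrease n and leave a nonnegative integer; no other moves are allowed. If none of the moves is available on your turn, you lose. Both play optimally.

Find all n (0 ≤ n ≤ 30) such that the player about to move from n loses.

Use the standard recursion: the mover loses at a terminal position; elsewhere, the mover wins exactly when some move hands the opponent an L position.
n=0: no move → L
n=1: no move → L
n=2: →0(L), so W
n=3: →0(L), so W
n=4: →2(W), 3(W) — all W, so L
n=5: →0(L), so W
n=6: →4(L), so W
n=7: →0(L), so W
n=8: →4(L), so W
n=9: →6(W), 8(W) — all W, so L
n=10: →9(L), so W
n=11: →0(L), so W
n=12: →9(L), so W
n=13: →0(L), so W
n=14: →7(W), 12(W), 13(W) — all W, so L
n=15: →14(L), so W
n=16: →14(L), so W
n=17: →0(L), so W
n=18: →9(L), so W
n=19: →0(L), so W
n=20: →10(W), 15(W), 16(W), 18(W), 19(W) — all W, so L
n=21: →14(L), so W
n=22: →20(L), so W
n=23: →0(L), so W
n=24: →20(L), so W
n=25: →20(L), so W
n=26: →13(W), 24(W), 25(W) — all W, so L
n=27: →26(L), so W
n=28: →14(L), so W
n=29: →0(L), so W
n=30: →20(L), so W
The losing starting values of n are exactly the entries labelled L in this table (7 of them).

0, 1, 4, 9, 14, 20, 26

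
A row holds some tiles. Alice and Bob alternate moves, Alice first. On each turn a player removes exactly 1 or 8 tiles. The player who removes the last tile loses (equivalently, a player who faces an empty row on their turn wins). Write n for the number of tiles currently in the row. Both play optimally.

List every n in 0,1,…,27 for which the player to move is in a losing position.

Classify positions by backward induction: terminal positions (no move available) are W. From any other position, the mover wins iff some move reaches an L.
n=0: no move; the opponent has just taken the last tile and therefore loses → W
n=1: →0(W) only, which is W, so L
n=2: →1(L), so W
n=3: →2(W) only, which is W, so L
n=4: →3(L), so W
n=5: →4(W) only, which is W, so L
n=6: →5(L), so W
n=7: →6(W) only, which is W, so L
n=8: →7(L), so W
n=9: →1(L), so W
n=10: →9(W), 2(W) — all W, so L
n=11: →10(L), so W
n=12: →11(W), 4(W) — all W, so L
n=13: →12(L), so W
n=14: →13(W), 6(W) — all W, so L
n=15: →14(L), so W
n=16: →15(W), 8(W) — all W, so L
n=17: →16(L), so W
n=18: →10(L), so W
n=19: →18(W), 11(W) — all W, so L
n=20: →19(L), so W
n=21: →20(W), 13(W) — all W, so L
n=22: →21(L), so W
n=23: →22(W), 15(W) — all W, so L
n=24: →23(L), so W
n=25: →24(W), 17(W) — all W, so L
n=26: →25(L), so W
n=27: →19(L), so W
Reading off the rows marked L gives the requested list; there are 12 such values of n.

1, 3, 5, 7, 10, 12, 14, 16, 19, 21, 23, 25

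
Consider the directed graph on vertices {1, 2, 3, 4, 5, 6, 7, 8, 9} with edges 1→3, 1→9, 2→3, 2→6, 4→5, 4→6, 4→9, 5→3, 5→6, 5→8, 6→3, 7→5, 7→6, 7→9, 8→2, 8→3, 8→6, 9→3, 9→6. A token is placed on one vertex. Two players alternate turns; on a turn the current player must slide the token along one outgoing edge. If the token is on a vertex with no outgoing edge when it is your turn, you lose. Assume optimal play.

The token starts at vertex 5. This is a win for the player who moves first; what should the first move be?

Move to 3.

Positions with no move are L. A position that does have a move is losing for the player to move precisely when every available move leads to a winning position for the opponent. Fill in the labels:
Every edge goes from a vertex to one that appears earlier in the order 3, 6, 2, 8, 5, 9, 7, 1, 4, so processing vertices in that order labels each vertex after all of its successors.
3: no outgoing edge → L
6: →3(L), so W
2: →3(L), so W
8: →3(L), so W
5: →3(L), so W
9: →3(L), so W
7: →9(W), 5(W), 6(W) — all W, so L
1: →3(L), so W
4: →9(W), 5(W), 6(W) — all W, so L
From 5, the L positions reachable in one move are: 3.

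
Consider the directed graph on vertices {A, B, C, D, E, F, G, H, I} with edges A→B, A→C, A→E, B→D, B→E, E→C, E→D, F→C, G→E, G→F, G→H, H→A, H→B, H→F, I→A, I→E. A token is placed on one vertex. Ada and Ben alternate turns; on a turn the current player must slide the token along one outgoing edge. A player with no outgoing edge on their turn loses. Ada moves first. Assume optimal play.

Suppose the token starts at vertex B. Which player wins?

Ada wins.

Compute win/loss labels from the base case upward. A position with no move is L. Any other position is W if it can reach an L in one move, else L.
Every edge goes from a vertex to one that appears earlier in the order C, D, E, B, F, A, H, I, G, so processing vertices in that order labels each vertex after all of its successors.
C: no outgoing edge → L
D: no outgoing edge → L
E: reaches L-position D → W
B: reaches L-position D → W
F: reaches L-position C → W
A: reaches L-position C → W
H: only reaches A(W), F(W), B(W), all W → L
I: only reaches A(W), E(W), all W → L
G: reaches L-position H → W
The starting position B is W: Ada should move to D, handing over an L position.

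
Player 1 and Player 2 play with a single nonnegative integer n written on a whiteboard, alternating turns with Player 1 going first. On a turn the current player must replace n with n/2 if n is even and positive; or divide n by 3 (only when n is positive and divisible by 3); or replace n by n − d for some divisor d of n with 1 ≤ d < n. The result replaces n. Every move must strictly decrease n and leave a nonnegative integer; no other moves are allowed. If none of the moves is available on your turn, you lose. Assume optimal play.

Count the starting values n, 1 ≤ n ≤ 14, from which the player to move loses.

Use the standard recursion: the mover loses at a terminal position; elsewhere, the mover wins exactly when some move hands the opponent an L position.
n=0: no move → L
n=1: no move → L
n=2: reaches L-position 1 → W
n=3: reaches L-position 1 → W
n=4: only reaches 2(W), 3(W), all W → L
n=5: reaches L-position 4 → W
n=6: reaches L-position 4 → W
n=7: only reaches 6(W), which is W → L
n=8: reaches L-position 4 → W
n=9: only reaches 3(W), 6(W), 8(W), all W → L
n=10: reaches L-position 9 → W
n=11: only reaches 10(W), which is W → L
n=12: reaches L-position 4 → W
n=13: only reaches 12(W), which is W → L
n=14: reaches L-position 7 → W
L entries with 1 ≤ n ≤ 14 (n=0 is outside the asked range and is not counted): n = 1, 4, 7, 9, 11, 13; that makes 6.

6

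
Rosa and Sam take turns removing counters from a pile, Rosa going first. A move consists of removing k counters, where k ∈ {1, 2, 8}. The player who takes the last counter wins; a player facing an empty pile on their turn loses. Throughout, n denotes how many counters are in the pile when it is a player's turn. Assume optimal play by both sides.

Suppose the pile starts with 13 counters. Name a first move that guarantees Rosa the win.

Remove 1, leaving 12.

Compute win/loss labels from the base case upward. A position with no move is L. Any other position is W if it can reach an L in one move, else L.
n=0: no move → L
n=1: reaches L-position 0 → W
n=2: reaches L-position 0 → W
n=3: only reaches 2(W), 1(W), all W → L
n=4: reaches L-position 3 → W
n=5: reaches L-position 3 → W
n=6: only reaches 5(W), 4(W), all W → L
n=7: reaches L-position 6 → W
n=8: reaches L-position 6 → W
n=9: only reaches 8(W), 7(W), 1(W), all W → L
n=10: reaches L-position 9 → W
n=11: reaches L-position 9 → W
n=12: only reaches 11(W), 10(W), 4(W), all W → L
n=13: reaches L-position 12 → W
From 13, the L positions reachable in one move are: 12.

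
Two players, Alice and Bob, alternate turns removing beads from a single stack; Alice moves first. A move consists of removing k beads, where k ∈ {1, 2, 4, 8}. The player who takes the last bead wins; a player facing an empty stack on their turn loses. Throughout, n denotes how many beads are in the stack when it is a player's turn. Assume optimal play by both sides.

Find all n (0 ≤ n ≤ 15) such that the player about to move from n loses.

Positions with no move are L. A position that does have a move is losing for the player to move precisely when every available move leads to a winning position for the opponent. Fill in the labels:
n=0: no move → L
n=1: can move to 0, which is L ⇒ W
n=2: can move to 0, which is L ⇒ W
n=3: moves to 2(W), 1(W); every one is W ⇒ L
n=4: can move to 3, which is L ⇒ W
n=5: can move to 3, which is L ⇒ W
n=6: moves to 5(W), 4(W), 2(W); every one is W ⇒ L
n=7: can move to 6, which is L ⇒ W
n=8: can move to 6, which is L ⇒ W
n=9: moves to 8(W), 7(W), 5(W), 1(W); every one is W ⇒ L
n=10: can move to 9, which is L ⇒ W
n=11: can move to 9, which is L ⇒ W
n=12: moves to 11(W), 10(W), 8(W), 4(W); every one is W ⇒ L
n=13: can move to 12, which is L ⇒ W
n=14: can move to 12, which is L ⇒ W
n=15: moves to 14(W), 13(W), 11(W), 7(W); every one is W ⇒ L
Reading off the rows marked L gives the requested list; there are 6 such values of n.

0, 3, 6, 9, 12, 15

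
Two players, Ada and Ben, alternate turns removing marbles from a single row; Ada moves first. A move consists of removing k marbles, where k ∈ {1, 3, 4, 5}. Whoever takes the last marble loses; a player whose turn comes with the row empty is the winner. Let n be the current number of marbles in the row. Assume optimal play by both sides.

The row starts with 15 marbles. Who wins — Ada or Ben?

Ada wins.

Build the W/L table. Terminal = W. A non-terminal position is W if it has a move to some L; otherwise it is L.
n=0: no move; the opponent has just taken the last marble and therefore loses → W
n=1: the only move is to 0(W), a W ⇒ L
n=2: can move to 1, which is L ⇒ W
n=3: moves to 2(W), 0(W); every one is W ⇒ L
n=4: can move to 3, which is L ⇒ W
n=5: can move to 1, which is L ⇒ W
n=6: can move to 3, which is L ⇒ W
n=7: can move to 3, which is L ⇒ W
n=8: can move to 3, which is L ⇒ W
n=9: moves to 8(W), 6(W), 5(W), 4(W); every one is W ⇒ L
n=10: can move to 9, which is L ⇒ W
n=11: moves to 10(W), 8(W), 7(W), 6(W); every one is W ⇒ L
n=12: can move to 11, which is L ⇒ W
n=13: can move to 9, which is L ⇒ W
n=14: can move to 11, which is L ⇒ W
n=15: can move to 11, which is L ⇒ W
The starting position 15 is W: Ada should remove 4, leaving 11, handing over an L position.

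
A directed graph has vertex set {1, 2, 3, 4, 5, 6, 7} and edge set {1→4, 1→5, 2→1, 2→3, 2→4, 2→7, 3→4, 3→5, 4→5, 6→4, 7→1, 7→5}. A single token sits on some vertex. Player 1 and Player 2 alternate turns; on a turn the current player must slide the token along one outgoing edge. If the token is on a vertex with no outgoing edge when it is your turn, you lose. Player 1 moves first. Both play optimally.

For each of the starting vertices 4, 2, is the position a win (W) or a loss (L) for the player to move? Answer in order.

Use the standard recursion: the mover loses at a terminal position; elsewhere, the mover wins exactly when some move hands the opponent an L position.
Every edge goes from a vertex to one that appears earlier in the order 5, 4, 3, 1, 7, 2, 6, so processing vertices in that order labels each vertex after all of its successors.
5: no outgoing edge → L
4: →5(L), so W
3: →5(L), so W
1: →5(L), so W
7: →5(L), so W
2: →7(W), 1(W), 3(W), 4(W) — all W, so L
6: →4(W) only, which is W, so L

4: W, 2: L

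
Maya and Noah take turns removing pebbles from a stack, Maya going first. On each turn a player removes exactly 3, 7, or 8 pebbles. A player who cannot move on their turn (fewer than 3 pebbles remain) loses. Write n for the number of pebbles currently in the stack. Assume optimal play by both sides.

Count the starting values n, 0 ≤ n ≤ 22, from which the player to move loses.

Classify positions by backward induction: terminal positions (no move available) are L. From any other position, the mover wins iff some move reaches an L.
n=0: no move → L
n=1: no move → L
n=2: no move → L
n=3: reaches L-position 0 → W
n=4: reaches L-position 1 → W
n=5: reaches L-position 2 → W
n=6: only reaches 3(W), which is W → L
n=7: reaches L-position 0 → W
n=8: reaches L-position 1 → W
n=9: reaches L-position 6 → W
n=10: reaches L-position 2 → W
n=11: only reaches 8(W), 4(W), 3(W), all W → L
n=12: only reaches 9(W), 5(W), 4(W), all W → L
n=13: reaches L-position 6 → W
n=14: reaches L-position 11 → W
n=15: reaches L-position 12 → W
n=16: only reaches 13(W), 9(W), 8(W), all W → L
n=17: only reaches 14(W), 10(W), 9(W), all W → L
n=18: reaches L-position 11 → W
n=19: reaches L-position 16 → W
n=20: reaches L-position 17 → W
n=21: only reaches 18(W), 14(W), 13(W), all W → L
n=22: only reaches 19(W), 15(W), 14(W), all W → L
L entries with 0 ≤ n ≤ 22: n = 0, 1, 2, 6, 11, 12, 16, 17, 21, 22; that makes 10.

10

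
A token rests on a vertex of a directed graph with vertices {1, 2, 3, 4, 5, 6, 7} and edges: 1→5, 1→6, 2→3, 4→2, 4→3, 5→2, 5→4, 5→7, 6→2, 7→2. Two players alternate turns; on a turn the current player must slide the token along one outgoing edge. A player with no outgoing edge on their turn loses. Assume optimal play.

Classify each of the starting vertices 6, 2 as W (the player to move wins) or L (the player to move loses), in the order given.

6: L, 2: W

Work bottom-up. With no move the player to move loses. Otherwise the position is W if at least one move leads to an L position for the opponent, and L if every move leads to a W.
Every edge goes from a vertex to one that appears earlier in the order 3, 2, 4, 7, 5, 6, 1, so processing vertices in that order labels each vertex after all of its successors.
3: no outgoing edge → L
2: reaches L-position 3 → W
4: reaches L-position 3 → W
7: only reaches 2(W), which is W → L
5: reaches L-position 7 → W
6: only reaches 2(W), which is W → L
1: reaches L-position 6 → W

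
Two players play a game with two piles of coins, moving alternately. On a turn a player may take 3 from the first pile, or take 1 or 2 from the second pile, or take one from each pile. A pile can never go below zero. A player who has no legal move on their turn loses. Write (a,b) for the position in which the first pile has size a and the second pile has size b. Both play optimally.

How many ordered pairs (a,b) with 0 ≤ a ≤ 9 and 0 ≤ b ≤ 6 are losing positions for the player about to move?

26

Work bottom-up. With no move the player to move loses. Otherwise the position is W if at least one move leads to an L position for the opponent, and L if every move leads to a W.
Every move lowers a or b (never raises either), so fill the grid row by row in increasing a, and left to right within a row: each cell's successors are then already labelled.
      b=0  b=1  b=2  b=3  b=4  b=5  b=6
a=0:    L    W    W    L    W    W    L
a=1:    L    W    W    L    W    W    L
a=2:    L    W    W    L    W    W    L
a=3:    W    W    L    W    W    L    W
a=4:    W    L    W    W    L    W    W
a=5:    W    L    W    W    L    W    W
a=6:    L    W    W    L    W    W    L
a=7:    L    W    W    L    W    W    L
a=8:    L    W    W    L    W    W    L
a=9:    W    W    L    W    W    L    W
Cells with no legal move (terminal, hence L): (0,0), (1,0), (2,0).
The remaining L cells, each justified by listing all of its moves:
(0,3): moves to (0,2)(W), (0,1)(W); every one is W ⇒ L
(0,6): moves to (0,5)(W), (0,4)(W); every one is W ⇒ L
(1,3): moves to (1,2)(W), (1,1)(W), (0,2)(W); every one is W ⇒ L
(1,6): moves to (1,5)(W), (1,4)(W), (0,5)(W); every one is W ⇒ L
(2,3): moves to (2,2)(W), (2,1)(W), (1,2)(W); every one is W ⇒ L
(2,6): moves to (2,5)(W), (2,4)(W), (1,5)(W); every one is W ⇒ L
(3,2): moves to (0,2)(W), (3,1)(W), (3,0)(W), (2,1)(W); every one is W ⇒ L
(3,5): moves to (0,5)(W), (3,4)(W), (3,3)(W), (2,4)(W); every one is W ⇒ L
(4,1): moves to (1,1)(W), (4,0)(W), (3,0)(W); every one is W ⇒ L
(4,4): moves to (1,4)(W), (4,3)(W), (4,2)(W), (3,3)(W); every one is W ⇒ L
(5,1): moves to (2,1)(W), (5,0)(W), (4,0)(W); every one is W ⇒ L
(5,4): moves to (2,4)(W), (5,3)(W), (5,2)(W), (4,3)(W); every one is W ⇒ L
(6,0): the only move is to (3,0)(W), a W ⇒ L
(6,3): moves to (3,3)(W), (6,2)(W), (6,1)(W), (5,2)(W); every one is W ⇒ L
(6,6): moves to (3,6)(W), (6,5)(W), (6,4)(W), (5,5)(W); every one is W ⇒ L
(7,0): the only move is to (4,0)(W), a W ⇒ L
(7,3): moves to (4,3)(W), (7,2)(W), (7,1)(W), (6,2)(W); every one is W ⇒ L
(7,6): moves to (4,6)(W), (7,5)(W), (7,4)(W), (6,5)(W); every one is W ⇒ L
(8,0): the only move is to (5,0)(W), a W ⇒ L
(8,3): moves to (5,3)(W), (8,2)(W), (8,1)(W), (7,2)(W); every one is W ⇒ L
(8,6): moves to (5,6)(W), (8,5)(W), (8,4)(W), (7,5)(W); every one is W ⇒ L
(9,2): moves to (6,2)(W), (9,1)(W), (9,0)(W), (8,1)(W); every one is W ⇒ L
(9,5): moves to (6,5)(W), (9,4)(W), (9,3)(W), (8,4)(W); every one is W ⇒ L
Every other cell has at least one move into one of the L cells above, so it is W.
L cells per row: a=0: 3, a=1: 3, a=2: 3, a=3: 2, a=4: 2, a=5: 2, a=6: 3, a=7: 3, a=8: 3, a=9: 2; total 26.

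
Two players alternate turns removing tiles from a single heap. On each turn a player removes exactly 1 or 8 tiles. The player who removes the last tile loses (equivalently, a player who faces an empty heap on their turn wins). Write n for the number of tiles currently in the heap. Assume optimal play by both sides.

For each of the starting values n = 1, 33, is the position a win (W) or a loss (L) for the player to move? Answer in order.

1: L, 33: W

Use the standard recursion: the mover wins at a terminal position; elsewhere, the mover wins exactly when some move hands the opponent an L position.
n=0: no move; the opponent has just taken the last tile and therefore loses → W
n=1: L (sole option 0(W) is W)
n=2: W (go to 1, an L position)
n=3: L (sole option 2(W) is W)
n=4: W (go to 3, an L position)
n=5: L (sole option 4(W) is W)
n=6: W (go to 5, an L position)
n=7: L (sole option 6(W) is W)
n=8: W (go to 7, an L position)
n=9: W (go to 1, an L position)
n=10: L (options 9(W), 2(W) are all W)
n=11: W (go to 10, an L position)
n=12: L (options 11(W), 4(W) are all W)
n=13: W (go to 12, an L position)
n=14: L (options 13(W), 6(W) are all W)
n=15: W (go to 14, an L position)
n=16: L (options 15(W), 8(W) are all W)
n=17: W (go to 16, an L position)
n=18: W (go to 10, an L position)
n=19: L (options 18(W), 11(W) are all W)
n=20: W (go to 19, an L position)
n=21: L (options 20(W), 13(W) are all W)
n=22: W (go to 21, an L position)
n=23: L (options 22(W), 15(W) are all W)
n=24: W (go to 23, an L position)
n=25: L (options 24(W), 17(W) are all W)
n=26: W (go to 25, an L position)
n=27: W (go to 19, an L position)
n=28: L (options 27(W), 20(W) are all W)
n=29: W (go to 28, an L position)
n=30: L (options 29(W), 22(W) are all W)
n=31: W (go to 30, an L position)
n=32: L (options 31(W), 24(W) are all W)
n=33: W (go to 32, an L position)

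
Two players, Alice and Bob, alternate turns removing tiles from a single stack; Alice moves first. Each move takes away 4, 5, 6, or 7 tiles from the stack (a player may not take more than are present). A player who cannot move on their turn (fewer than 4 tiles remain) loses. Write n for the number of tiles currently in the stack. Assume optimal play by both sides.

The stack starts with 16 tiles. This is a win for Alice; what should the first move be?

Classify positions by backward induction: terminal positions (no move available) are L. From any other position, the mover wins iff some move reaches an L.
n=0: no move → L
n=1: no move → L
n=2: no move → L
n=3: no move → L
n=4: →0(L), so W
n=5: →1(L), so W
n=6: →2(L), so W
n=7: →3(L), so W
n=8: →3(L), so W
n=9: →3(L), so W
n=10: →3(L), so W
n=11: →7(W), 6(W), 5(W), 4(W) — all W, so L
n=12: →8(W), 7(W), 6(W), 5(W) — all W, so L
n=13: →9(W), 8(W), 7(W), 6(W) — all W, so L
n=14: →10(W), 9(W), 8(W), 7(W) — all W, so L
n=15: →11(L), so W
n=16: →12(L), so W
From 16, the L positions reachable in one move are: 12, 11. Any move reaching one of these is winning.

Remove 4, leaving 12.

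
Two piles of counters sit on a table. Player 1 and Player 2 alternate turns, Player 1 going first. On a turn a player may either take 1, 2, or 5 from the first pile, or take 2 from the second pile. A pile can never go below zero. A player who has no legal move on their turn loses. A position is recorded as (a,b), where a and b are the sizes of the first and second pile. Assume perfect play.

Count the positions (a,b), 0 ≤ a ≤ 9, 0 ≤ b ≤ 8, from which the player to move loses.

Compute win/loss labels from the base case upward. A position with no move is L. Any other position is W if it can reach an L in one move, else L.
Every move lowers a or b (never raises either), so fill the grid row by row in increasing a, and left to right within a row: each cell's successors are then already labelled.
      b=0  b=1  b=2  b=3  b=4  b=5  b=6  b=7  b=8
a=0:    L    L    W    W    L    L    W    W    L
a=1:    W    W    L    L    W    W    L    L    W
a=2:    W    W    W    W    W    W    W    W    W
a=3:    L    L    W    W    L    L    W    W    L
a=4:    W    W    L    L    W    W    L    L    W
a=5:    W    W    W    W    W    W    W    W    W
a=6:    L    L    W    W    L    L    W    W    L
a=7:    W    W    L    L    W    W    L    L    W
a=8:    W    W    W    W    W    W    W    W    W
a=9:    L    L    W    W    L    L    W    W    L
Cells with no legal move (terminal, hence L): (0,0), (0,1).
The remaining L cells, each justified by listing all of its moves:
(0,4): L (sole option (0,2)(W) is W)
(0,5): L (sole option (0,3)(W) is W)
(0,8): L (sole option (0,6)(W) is W)
(1,2): L (options (0,2)(W), (1,0)(W) are all W)
(1,3): L (options (0,3)(W), (1,1)(W) are all W)
(1,6): L (options (0,6)(W), (1,4)(W) are all W)
(1,7): L (options (0,7)(W), (1,5)(W) are all W)
(3,0): L (options (2,0)(W), (1,0)(W) are all W)
(3,1): L (options (2,1)(W), (1,1)(W) are all W)
(3,4): L (options (2,4)(W), (1,4)(W), (3,2)(W) are all W)
(3,5): L (options (2,5)(W), (1,5)(W), (3,3)(W) are all W)
(3,8): L (options (2,8)(W), (1,8)(W), (3,6)(W) are all W)
(4,2): L (options (3,2)(W), (2,2)(W), (4,0)(W) are all W)
(4,3): L (options (3,3)(W), (2,3)(W), (4,1)(W) are all W)
(4,6): L (options (3,6)(W), (2,6)(W), (4,4)(W) are all W)
(4,7): L (options (3,7)(W), (2,7)(W), (4,5)(W) are all W)
(6,0): L (options (5,0)(W), (4,0)(W), (1,0)(W) are all W)
(6,1): L (options (5,1)(W), (4,1)(W), (1,1)(W) are all W)
(6,4): L (options (5,4)(W), (4,4)(W), (1,4)(W), (6,2)(W) are all W)
(6,5): L (options (5,5)(W), (4,5)(W), (1,5)(W), (6,3)(W) are all W)
(6,8): L (options (5,8)(W), (4,8)(W), (1,8)(W), (6,6)(W) are all W)
(7,2): L (options (6,2)(W), (5,2)(W), (2,2)(W), (7,0)(W) are all W)
(7,3): L (options (6,3)(W), (5,3)(W), (2,3)(W), (7,1)(W) are all W)
(7,6): L (options (6,6)(W), (5,6)(W), (2,6)(W), (7,4)(W) are all W)
(7,7): L (options (6,7)(W), (5,7)(W), (2,7)(W), (7,5)(W) are all W)
(9,0): L (options (8,0)(W), (7,0)(W), (4,0)(W) are all W)
(9,1): L (options (8,1)(W), (7,1)(W), (4,1)(W) are all W)
(9,4): L (options (8,4)(W), (7,4)(W), (4,4)(W), (9,2)(W) are all W)
(9,5): L (options (8,5)(W), (7,5)(W), (4,5)(W), (9,3)(W) are all W)
(9,8): L (options (8,8)(W), (7,8)(W), (4,8)(W), (9,6)(W) are all W)
Every other cell has at least one move into one of the L cells above, so it is W.
L cells per row: a=0: 5, a=1: 4, a=2: 0, a=3: 5, a=4: 4, a=5: 0, a=6: 5, a=7: 4, a=8: 0, a=9: 5; total 32.

32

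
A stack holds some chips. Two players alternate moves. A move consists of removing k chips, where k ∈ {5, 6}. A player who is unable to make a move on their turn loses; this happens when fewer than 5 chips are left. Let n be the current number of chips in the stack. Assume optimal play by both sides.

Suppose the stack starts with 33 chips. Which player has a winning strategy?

Build the W/L table. Terminal = L. A non-terminal position is W if it has a move to some L; otherwise it is L.
n=0: no move → L
n=1: no move → L
n=2: no move → L
n=3: no move → L
n=4: no move → L
n=5: can move to 0, which is L ⇒ W
n=6: can move to 1, which is L ⇒ W
n=7: can move to 2, which is L ⇒ W
n=8: can move to 3, which is L ⇒ W
n=9: can move to 4, which is L ⇒ W
n=10: can move to 4, which is L ⇒ W
n=11: moves to 6(W), 5(W); every one is W ⇒ L
n=12: moves to 7(W), 6(W); every one is W ⇒ L
n=13: moves to 8(W), 7(W); every one is W ⇒ L
n=14: moves to 9(W), 8(W); every one is W ⇒ L
n=15: moves to 10(W), 9(W); every one is W ⇒ L
n=16: can move to 11, which is L ⇒ W
n=17: can move to 12, which is L ⇒ W
n=18: can move to 13, which is L ⇒ W
n=19: can move to 14, which is L ⇒ W
n=20: can move to 15, which is L ⇒ W
n=21: can move to 15, which is L ⇒ W
n=22: moves to 17(W), 16(W); every one is W ⇒ L
n=23: moves to 18(W), 17(W); every one is W ⇒ L
n=24: moves to 19(W), 18(W); every one is W ⇒ L
n=25: moves to 20(W), 19(W); every one is W ⇒ L
n=26: moves to 21(W), 20(W); every one is W ⇒ L
n=27: can move to 22, which is L ⇒ W
n=28: can move to 23, which is L ⇒ W
n=29: can move to 24, which is L ⇒ W
n=30: can move to 25, which is L ⇒ W
n=31: can move to 26, which is L ⇒ W
n=32: can move to 26, which is L ⇒ W
n=33: moves to 28(W), 27(W); every one is W ⇒ L
Every move from 33 reaches a W position, so the mover loses.

The second player wins.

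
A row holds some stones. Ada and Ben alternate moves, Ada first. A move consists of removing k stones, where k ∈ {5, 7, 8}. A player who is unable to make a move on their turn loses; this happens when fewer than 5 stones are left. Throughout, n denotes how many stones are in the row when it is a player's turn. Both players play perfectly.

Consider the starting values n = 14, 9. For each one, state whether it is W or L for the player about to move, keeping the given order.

Compute win/loss labels from the base case upward. A position with no move is L. Any other position is W if it can reach an L in one move, else L.
n=0: no move → L
n=1: no move → L
n=2: no move → L
n=3: no move → L
n=4: no move → L
n=5: reaches L-position 0 → W
n=6: reaches L-position 1 → W
n=7: reaches L-position 2 → W
n=8: reaches L-position 3 → W
n=9: reaches L-position 4 → W
n=10: reaches L-position 3 → W
n=11: reaches L-position 4 → W
n=12: reaches L-position 4 → W
n=13: only reaches 8(W), 6(W), 5(W), all W → L
n=14: only reaches 9(W), 7(W), 6(W), all W → L

14: L, 9: W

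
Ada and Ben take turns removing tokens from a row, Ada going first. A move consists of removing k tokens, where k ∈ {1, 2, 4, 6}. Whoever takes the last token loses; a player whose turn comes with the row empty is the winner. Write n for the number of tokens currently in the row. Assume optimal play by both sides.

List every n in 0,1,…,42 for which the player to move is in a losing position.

1, 4, 9, 12, 17, 20, 25, 28, 33, 36, 41

Label each position W (a win for the player to move) or L (a loss). A position with no legal move is W; any other position is W exactly when some move reaches an L, and L when every move reaches a W.
n=0: no move; the opponent has just taken the last token and therefore loses → W
n=1: the only move is to 0(W), a W ⇒ L
n=2: can move to 1, which is L ⇒ W
n=3: can move to 1, which is L ⇒ W
n=4: moves to 3(W), 2(W), 0(W); every one is W ⇒ L
n=5: can move to 4, which is L ⇒ W
n=6: can move to 4, which is L ⇒ W
n=7: can move to 1, which is L ⇒ W
n=8: can move to 4, which is L ⇒ W
n=9: moves to 8(W), 7(W), 5(W), 3(W); every one is W ⇒ L
n=10: can move to 9, which is L ⇒ W
n=11: can move to 9, which is L ⇒ W
n=12: moves to 11(W), 10(W), 8(W), 6(W); every one is W ⇒ L
n=13: can move to 12, which is L ⇒ W
n=14: can move to 12, which is L ⇒ W
n=15: can move to 9, which is L ⇒ W
n=16: can move to 12, which is L ⇒ W
n=17: moves to 16(W), 15(W), 13(W), 11(W); every one is W ⇒ L
n=18: can move to 17, which is L ⇒ W
n=19: can move to 17, which is L ⇒ W
n=20: moves to 19(W), 18(W), 16(W), 14(W); every one is W ⇒ L
n=21: can move to 20, which is L ⇒ W
n=22: can move to 20, which is L ⇒ W
n=23: can move to 17, which is L ⇒ W
n=24: can move to 20, which is L ⇒ W
n=25: moves to 24(W), 23(W), 21(W), 19(W); every one is W ⇒ L
n=26: can move to 25, which is L ⇒ W
n=27: can move to 25, which is L ⇒ W
n=28: moves to 27(W), 26(W), 24(W), 22(W); every one is W ⇒ L
n=29: can move to 28, which is L ⇒ W
n=30: can move to 28, which is L ⇒ W
n=31: can move to 25, which is L ⇒ W
n=32: can move to 28, which is L ⇒ W
n=33: moves to 32(W), 31(W), 29(W), 27(W); every one is W ⇒ L
n=34: can move to 33, which is L ⇒ W
n=35: can move to 33, which is L ⇒ W
n=36: moves to 35(W), 34(W), 32(W), 30(W); every one is W ⇒ L
n=37: can move to 36, which is L ⇒ W
n=38: can move to 36, which is L ⇒ W
n=39: can move to 33, which is L ⇒ W
n=40: can move to 36, which is L ⇒ W
n=41: moves to 40(W), 39(W), 37(W), 35(W); every one is W ⇒ L
n=42: can move to 41, which is L ⇒ W
The losing starting values of n are exactly the entries labelled L in this table (11 of them).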